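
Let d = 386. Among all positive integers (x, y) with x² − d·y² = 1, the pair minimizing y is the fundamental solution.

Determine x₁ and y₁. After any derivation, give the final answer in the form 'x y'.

111555 5678

√386 → a₀=19, period (1,1,1,4,1,18,1,4,1,1,1,38); ℓ=12 even so k=11
step 0: (19, 1)  from 19·(1,0) + (0,1)
…
step 4: (275, 14)  from 4·(59,3) + (39,2)
step 5: (334, 17)  from 1·(275,14) + (59,3)
step 6: (6287, 320)  from 18·(334,17) + (275,14)
…
step 8: (32771, 1668)  from 4·(6621,337) + (6287,320)
…
step 10: (72163, 3673)  from 1·(39392,2005) + (32771,1668)
step 11: (111555, 5678)  from 1·(72163,3673) + (39392,2005)
(x₁, y₁) = (111555, 5678);  111555² − 386·5678² = 1 ✓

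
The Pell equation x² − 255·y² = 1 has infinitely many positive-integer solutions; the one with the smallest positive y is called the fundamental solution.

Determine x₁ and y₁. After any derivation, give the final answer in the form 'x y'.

d=255: √d = [15; 1,30] (ℓ=2, even), read p_1/q_1
k=0  a_k=15  p_k/q_k = 15/1
k=1  a_k=1  p_k/q_k = 16/1
(x₁, y₁) = (16, 1);  16² − 255·1² = 1 ✓

16 1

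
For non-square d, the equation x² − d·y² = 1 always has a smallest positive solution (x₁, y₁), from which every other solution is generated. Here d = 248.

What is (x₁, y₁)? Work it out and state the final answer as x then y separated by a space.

63 4

√248 → a₀=15, period (1,2,1,30); ℓ=4 even so k=3
k=0  a_k=15  p_k/q_k = 15/1
k=1  a_k=1  p_k/q_k = 16/1
k=2  a_k=2  p_k/q_k = 47/3
k=3  a_k=1  p_k/q_k = 63/4
fundamental: x₁=63, y₁=4  (since 3969 − 248·16 = 1)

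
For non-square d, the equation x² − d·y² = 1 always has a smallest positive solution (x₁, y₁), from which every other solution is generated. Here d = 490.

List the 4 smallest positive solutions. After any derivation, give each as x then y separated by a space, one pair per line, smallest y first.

√490 = [22; 7,2,1,4,4,4,1,2,7,44, …], period ℓ=10 (even) → k=9
a_0=22:  p_0=22·1+0=22,  q_0=22·0+1=1
a_1=7:  p_1=7·22+1=155,  q_1=7·1+0=7
…
a_5=4:  p_5=4·2280+487=9607,  q_5=4·103+22=434
a_6=4:  p_6=4·9607+2280=40708,  q_6=4·434+103=1839
…
a_8=2:  p_8=2·50315+40708=141338,  q_8=2·2273+1839=6385
a_9=7:  p_9=7·141338+50315=1039681,  q_9=7·6385+2273=46968
(x₁, y₁) = (1039681, 46968);  1039681² − 490·46968² = 1 ✓
(1039681+46968√490)^2 = 2161873163521 + 97663474416√490
(1039681+46968√490)^3 = 4495316905044313921 + 203077717488555624√490
(1039681+46968√490)^4 = 9347391150304592810234881 + 422272088792340335957472√490

1039681 46968
2161873163521 97663474416
4495316905044313921 203077717488555624
9347391150304592810234881 422272088792340335957472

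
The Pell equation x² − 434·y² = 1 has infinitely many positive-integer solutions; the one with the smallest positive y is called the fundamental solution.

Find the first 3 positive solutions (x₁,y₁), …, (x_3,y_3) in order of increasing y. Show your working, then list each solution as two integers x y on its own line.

125 6
31249 1500
7812125 374994

[20; 1,4,1,40] for √434; ℓ=4 ⇒ convergent index 3
k=0  a_k=20  p_k/q_k = 20/1
k=1  a_k=1  p_k/q_k = 21/1
k=2  a_k=4  p_k/q_k = 104/5
k=3  a_k=1  p_k/q_k = 125/6
→ (125, 6).  Check: 125²=15625, 434·6²=15624, difference 1.
(x_2, y_2) = (125·125 + 434·6·6, 125·6 + 6·125) = (31249, 1500)
(x_3, y_3) = (125·31249 + 434·6·1500, 125·1500 + 6·31249) = (7812125, 374994)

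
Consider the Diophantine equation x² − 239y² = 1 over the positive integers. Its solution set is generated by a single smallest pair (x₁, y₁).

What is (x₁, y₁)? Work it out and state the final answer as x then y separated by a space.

[15; 2,5,1,2,4,15,4,2,1,5,2,30] for √239; ℓ=12 ⇒ convergent index 11
k=0  a_k=15  p_k/q_k = 15/1
…
k=2  a_k=5  p_k/q_k = 170/11
k=3  a_k=1  p_k/q_k = 201/13
k=4  a_k=2  p_k/q_k = 572/37
k=5  a_k=4  p_k/q_k = 2489/161
…
k=7  a_k=4  p_k/q_k = 154117/9969
…
k=9  a_k=1  p_k/q_k = 500258/32359
k=10  a_k=5  p_k/q_k = 2847431/184185
k=11  a_k=2  p_k/q_k = 6195120/400729
fundamental: x₁=6195120, y₁=400729  (since 38379511814400 − 239·160583731441 = 1)

6195120 400729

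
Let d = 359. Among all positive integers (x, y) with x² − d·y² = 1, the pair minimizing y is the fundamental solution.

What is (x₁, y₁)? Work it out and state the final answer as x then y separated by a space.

360 19

[18; 1,17,1,36] for √359; ℓ=4 ⇒ convergent index 3
k=0  a_k=18  p_k/q_k = 18/1
…
k=2  a_k=17  p_k/q_k = 341/18
k=3  a_k=1  p_k/q_k = 360/19
(x₁, y₁) = (360, 19);  360² − 359·19² = 1 ✓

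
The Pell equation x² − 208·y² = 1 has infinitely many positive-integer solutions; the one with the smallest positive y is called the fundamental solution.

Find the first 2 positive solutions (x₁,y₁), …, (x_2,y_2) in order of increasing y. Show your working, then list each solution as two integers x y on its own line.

649 45
842401 58410

d=208: √d = [14; 2,2,1,2,2,28] (ℓ=6, even), read p_5/q_5
a_0=14:  p_0=14·1+0=14,  q_0=14·0+1=1
…
a_2=2:  p_2=2·29+14=72,  q_2=2·2+1=5
…
a_4=2:  p_4=2·101+72=274,  q_4=2·7+5=19
a_5=2:  p_5=2·274+101=649,  q_5=2·19+7=45
fundamental: x₁=649, y₁=45  (since 421201 − 208·2025 = 1)
n=2: (649,45)∘(649,45) = (649·649+208·45·45, 649·45+45·649) = (842401,58410)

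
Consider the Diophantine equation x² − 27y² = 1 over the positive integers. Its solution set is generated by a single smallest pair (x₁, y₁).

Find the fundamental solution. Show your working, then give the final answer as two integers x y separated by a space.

26 5

d=27: √d = [5; 5,10] (ℓ=2, even), read p_1/q_1
k=0  a_k=5  p_k/q_k = 5/1
k=1  a_k=5  p_k/q_k = 26/5
→ (26, 5).  Check: 26²=676, 27·5²=675, difference 1.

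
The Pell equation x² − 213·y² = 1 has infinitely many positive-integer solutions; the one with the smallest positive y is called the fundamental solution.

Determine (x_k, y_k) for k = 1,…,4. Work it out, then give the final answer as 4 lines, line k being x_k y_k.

d=213: √d = [14; 1,1,2,6,1,8,1,6,2,1,1,28] (ℓ=12, even), read p_11/q_11
k=0  a_k=14  p_k/q_k = 14/1
…
k=3  a_k=2  p_k/q_k = 73/5
…
k=6  a_k=8  p_k/q_k = 4787/328
k=7  a_k=1  p_k/q_k = 5327/365
k=8  a_k=6  p_k/q_k = 36749/2518
…
k=10  a_k=1  p_k/q_k = 115574/7919
k=11  a_k=1  p_k/q_k = 194399/13320
→ (194399, 13320).  Check: 194399²=37790971201, 213·13320²=37790971200, difference 1.
n=2: (194399,13320)∘(194399,13320) = (194399·194399+213·13320·13320, 194399·13320+13320·194399) = (75581942401,5178789360)
n=3: (75581942401,5178789360)∘(194399,13320) = (194399·75581942401+213·13320·5178789360, 194399·5178789360+13320·75581942401) = (29386108041429599,2013502945575960)
n=4: (29386108041429599,2013502945575960)∘(194399,13320) = (194399·29386108041429599+213·13320·2013502945575960, 194399·2013502945575960+13320·29386108041429599) = (11425260034216163289601,782845918228863306720)

194399 13320
75581942401 5178789360
29386108041429599 2013502945575960
11425260034216163289601 782845918228863306720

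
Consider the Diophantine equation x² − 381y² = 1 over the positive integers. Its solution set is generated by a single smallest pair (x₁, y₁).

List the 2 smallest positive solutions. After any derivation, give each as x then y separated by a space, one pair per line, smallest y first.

d=381: √d = [19; 1,1,12,1,1,38] (ℓ=6, even), read p_5/q_5
i=0: a=19 ⇒ p=19, q=1
…
i=4: a=1 ⇒ p=527, q=27
i=5: a=1 ⇒ p=1015, q=52
(x₁, y₁) = (1015, 52);  1015² − 381·52² = 1 ✓
(x_2, y_2) = (1015·1015 + 381·52·52, 1015·52 + 52·1015) = (2060449, 105560)

1015 52
2060449 105560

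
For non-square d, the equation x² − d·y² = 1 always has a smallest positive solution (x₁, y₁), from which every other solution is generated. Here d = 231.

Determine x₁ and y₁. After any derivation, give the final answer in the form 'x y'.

d=231: √d = [15; 5,30] (ℓ=2, even), read p_1/q_1
step 0: (15, 1)  from 15·(1,0) + (0,1)
step 1: (76, 5)  from 5·(15,1) + (1,0)
fundamental: x₁=76, y₁=5  (since 5776 − 231·25 = 1)

76 5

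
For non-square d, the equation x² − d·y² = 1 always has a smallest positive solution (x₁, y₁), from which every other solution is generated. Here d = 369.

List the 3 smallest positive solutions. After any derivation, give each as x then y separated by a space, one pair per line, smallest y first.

8396801 437120
141012534067201 7340819306240
2368108374136006451201 123278797782910239360

[19; 4,1,3,2,7,4,7,2,3,1,4,38] for √369; ℓ=12 ⇒ convergent index 11
k=0  a_k=19  p_k/q_k = 19/1
k=1  a_k=4  p_k/q_k = 77/4
k=2  a_k=1  p_k/q_k = 96/5
k=3  a_k=3  p_k/q_k = 365/19
…
k=5  a_k=7  p_k/q_k = 6147/320
k=6  a_k=4  p_k/q_k = 25414/1323
k=7  a_k=7  p_k/q_k = 184045/9581
…
k=9  a_k=3  p_k/q_k = 1364557/71036
k=10  a_k=1  p_k/q_k = 1758061/91521
k=11  a_k=4  p_k/q_k = 8396801/437120
→ (8396801, 437120).  Check: 8396801²=70506267033601, 369·437120²=70506267033600, difference 1.
k=2:  x_2 = 8396801·8396801+369·437120·437120 = 141012534067201,  y_2 = 8396801·437120+437120·8396801 = 7340819306240
k=3:  x_3 = 8396801·141012534067201+369·437120·7340819306240 = 2368108374136006451201,  y_3 = 8396801·7340819306240+437120·141012534067201 = 123278797782910239360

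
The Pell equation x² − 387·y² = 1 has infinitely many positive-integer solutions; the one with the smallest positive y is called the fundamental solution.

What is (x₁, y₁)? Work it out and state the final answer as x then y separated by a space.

√387 → a₀=19, period (1,2,19,2,1,38); ℓ=6 even so k=5
step 0: (19, 1)  from 19·(1,0) + (0,1)
step 1: (20, 1)  from 1·(19,1) + (1,0)
…
step 4: (2341, 119)  from 2·(1141,58) + (59,3)
step 5: (3482, 177)  from 1·(2341,119) + (1141,58)
→ (3482, 177).  Check: 3482²=12124324, 387·177²=12124323, difference 1.

3482 177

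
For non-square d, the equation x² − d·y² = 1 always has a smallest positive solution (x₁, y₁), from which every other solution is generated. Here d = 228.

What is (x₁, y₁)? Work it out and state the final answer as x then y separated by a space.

151 10

[15; 10,30] for √228; ℓ=2 ⇒ convergent index 1
i=0: a=15 ⇒ p=15, q=1
i=1: a=10 ⇒ p=151, q=10
(x₁, y₁) = (151, 10);  151² − 228·10² = 1 ✓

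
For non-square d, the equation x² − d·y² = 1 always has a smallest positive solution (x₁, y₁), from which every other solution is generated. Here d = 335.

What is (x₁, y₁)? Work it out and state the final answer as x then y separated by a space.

d=335: √d = [18; 3,3,3,36] (ℓ=4, even), read p_3/q_3
k=0  a_k=18  p_k/q_k = 18/1
…
k=2  a_k=3  p_k/q_k = 183/10
k=3  a_k=3  p_k/q_k = 604/33
fundamental: x₁=604, y₁=33  (since 364816 − 335·1089 = 1)

604 33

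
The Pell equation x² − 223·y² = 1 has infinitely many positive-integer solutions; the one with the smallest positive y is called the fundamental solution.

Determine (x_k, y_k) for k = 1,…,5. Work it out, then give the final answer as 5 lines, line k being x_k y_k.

√223 = [14; 1,13,1,28, …], period ℓ=4 (even) → k=3
step 0: (14, 1)  from 14·(1,0) + (0,1)
…
step 2: (209, 14)  from 13·(15,1) + (14,1)
step 3: (224, 15)  from 1·(209,14) + (15,1)
→ (224, 15).  Check: 224²=50176, 223·15²=50175, difference 1.
(x_2, y_2) = (224·224 + 223·15·15, 224·15 + 15·224) = (100351, 6720)
(x_3, y_3) = (224·100351 + 223·15·6720, 224·6720 + 15·100351) = (44957024, 3010545)
(x_4, y_4) = (224·44957024 + 223·15·3010545, 224·3010545 + 15·44957024) = (20140646401, 1348717440)
(x_5, y_5) = (224·20140646401 + 223·15·1348717440, 224·1348717440 + 15·20140646401) = (9022964630624, 604222402575)

224 15
100351 6720
44957024 3010545
20140646401 1348717440
9022964630624 604222402575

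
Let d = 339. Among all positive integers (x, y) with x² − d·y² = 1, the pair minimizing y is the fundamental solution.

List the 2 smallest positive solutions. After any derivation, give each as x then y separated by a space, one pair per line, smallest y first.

d=339: √d = [18; 2,2,2,1,17,1,2,2,2,36] (ℓ=10, even), read p_9/q_9
k=0  a_k=18  p_k/q_k = 18/1
…
k=2  a_k=2  p_k/q_k = 92/5
…
k=5  a_k=17  p_k/q_k = 5542/301
…
k=7  a_k=2  p_k/q_k = 17252/937
k=8  a_k=2  p_k/q_k = 40359/2192
k=9  a_k=2  p_k/q_k = 97970/5321
→ (97970, 5321).  Check: 97970²=9598120900, 339·5321²=9598120899, difference 1.
n=2: (97970,5321)∘(97970,5321) = (97970·97970+339·5321·5321, 97970·5321+5321·97970) = (19196241799,1042596740)

97970 5321
19196241799 1042596740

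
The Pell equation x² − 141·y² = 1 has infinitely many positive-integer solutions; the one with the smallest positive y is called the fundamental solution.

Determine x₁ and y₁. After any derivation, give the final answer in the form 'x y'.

√141 = [11; 1,6,1,22, …], period ℓ=4 (even) → k=3
k=0  a_k=11  p_k/q_k = 11/1
…
k=2  a_k=6  p_k/q_k = 83/7
k=3  a_k=1  p_k/q_k = 95/8
(x₁, y₁) = (95, 8);  95² − 141·8² = 1 ✓

95 8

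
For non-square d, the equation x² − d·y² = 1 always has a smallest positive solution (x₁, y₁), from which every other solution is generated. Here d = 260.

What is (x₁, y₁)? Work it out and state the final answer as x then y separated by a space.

√260 → a₀=16, period (8,32); ℓ=2 even so k=1
a_0=16:  p_0=16·1+0=16,  q_0=16·0+1=1
a_1=8:  p_1=8·16+1=129,  q_1=8·1+0=8
fundamental: x₁=129, y₁=8  (since 16641 − 260·64 = 1)

129 8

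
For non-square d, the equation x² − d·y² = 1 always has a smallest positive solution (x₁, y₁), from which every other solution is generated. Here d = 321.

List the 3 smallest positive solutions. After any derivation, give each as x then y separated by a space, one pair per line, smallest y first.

[17; 1,10,1,34] for √321; ℓ=4 ⇒ convergent index 3
a_0=17:  p_0=17·1+0=17,  q_0=17·0+1=1
a_1=1:  p_1=1·17+1=18,  q_1=1·1+0=1
a_2=10:  p_2=10·18+17=197,  q_2=10·1+1=11
a_3=1:  p_3=1·197+18=215,  q_3=1·11+1=12
fundamental: x₁=215, y₁=12  (since 46225 − 321·144 = 1)
(215+12√321)^2 = 92449 + 5160√321
(215+12√321)^3 = 39752855 + 2218788√321

215 12
92449 5160
39752855 2218788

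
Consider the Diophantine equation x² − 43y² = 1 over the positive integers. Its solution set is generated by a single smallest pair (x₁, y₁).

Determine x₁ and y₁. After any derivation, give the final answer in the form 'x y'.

3482 531

[6; 1,1,3,1,5,1,3,1,1,12] for √43; ℓ=10 ⇒ convergent index 9
step 0: (6, 1)  from 6·(1,0) + (0,1)
step 1: (7, 1)  from 1·(6,1) + (1,0)
step 2: (13, 2)  from 1·(7,1) + (6,1)
…
step 4: (59, 9)  from 1·(46,7) + (13,2)
step 5: (341, 52)  from 5·(59,9) + (46,7)
step 6: (400, 61)  from 1·(341,52) + (59,9)
…
step 8: (1941, 296)  from 1·(1541,235) + (400,61)
step 9: (3482, 531)  from 1·(1941,296) + (1541,235)
fundamental: x₁=3482, y₁=531  (since 12124324 − 43·281961 = 1)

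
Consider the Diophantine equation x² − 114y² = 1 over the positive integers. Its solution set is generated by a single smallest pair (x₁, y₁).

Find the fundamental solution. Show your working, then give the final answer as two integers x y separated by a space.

1025 96

d=114: √d = [10; 1,2,10,2,1,20] (ℓ=6, even), read p_5/q_5
i=0: a=10 ⇒ p=10, q=1
i=1: a=1 ⇒ p=11, q=1
i=2: a=2 ⇒ p=32, q=3
…
i=4: a=2 ⇒ p=694, q=65
i=5: a=1 ⇒ p=1025, q=96
fundamental: x₁=1025, y₁=96  (since 1050625 − 114·9216 = 1)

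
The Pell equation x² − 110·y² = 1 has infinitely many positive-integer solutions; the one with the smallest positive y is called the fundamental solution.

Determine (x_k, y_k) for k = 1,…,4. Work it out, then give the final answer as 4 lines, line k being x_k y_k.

21 2
881 84
36981 3526
1552321 148008

[10; 2,20] for √110; ℓ=2 ⇒ convergent index 1
a_0=10:  p_0=10·1+0=10,  q_0=10·0+1=1
a_1=2:  p_1=2·10+1=21,  q_1=2·1+0=2
fundamental: x₁=21, y₁=2  (since 441 − 110·4 = 1)
(x_2, y_2) = (21·21 + 110·2·2, 21·2 + 2·21) = (881, 84)
(x_3, y_3) = (21·881 + 110·2·84, 21·84 + 2·881) = (36981, 3526)
(x_4, y_4) = (21·36981 + 110·2·3526, 21·3526 + 2·36981) = (1552321, 148008)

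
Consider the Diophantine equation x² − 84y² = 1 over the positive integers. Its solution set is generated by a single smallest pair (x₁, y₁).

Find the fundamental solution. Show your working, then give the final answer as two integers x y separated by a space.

[9; 6,18] for √84; ℓ=2 ⇒ convergent index 1
step 0: (9, 1)  from 9·(1,0) + (0,1)
step 1: (55, 6)  from 6·(9,1) + (1,0)
(x₁, y₁) = (55, 6);  55² − 84·6² = 1 ✓

55 6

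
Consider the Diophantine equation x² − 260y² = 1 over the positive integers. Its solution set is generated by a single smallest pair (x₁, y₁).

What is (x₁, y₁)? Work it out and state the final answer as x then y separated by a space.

[16; 8,32] for √260; ℓ=2 ⇒ convergent index 1
i=0: a=16 ⇒ p=16, q=1
i=1: a=8 ⇒ p=129, q=8
→ (129, 8).  Check: 129²=16641, 260·8²=16640, difference 1.

129 8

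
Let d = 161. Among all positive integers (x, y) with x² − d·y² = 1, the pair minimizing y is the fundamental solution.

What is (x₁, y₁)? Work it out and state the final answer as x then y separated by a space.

11775 928

d=161: √d = [12; 1,2,4,1,2,1,4,2,1,24] (ℓ=10, even), read p_9/q_9
i=0: a=12 ⇒ p=12, q=1
…
i=2: a=2 ⇒ p=38, q=3
i=3: a=4 ⇒ p=165, q=13
i=4: a=1 ⇒ p=203, q=16
…
i=7: a=4 ⇒ p=3667, q=289
i=8: a=2 ⇒ p=8108, q=639
i=9: a=1 ⇒ p=11775, q=928
fundamental: x₁=11775, y₁=928  (since 138650625 − 161·861184 = 1)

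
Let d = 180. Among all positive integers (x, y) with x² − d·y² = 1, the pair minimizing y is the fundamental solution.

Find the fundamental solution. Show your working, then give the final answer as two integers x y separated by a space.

[13; 2,2,2,26] for √180; ℓ=4 ⇒ convergent index 3
step 0: (13, 1)  from 13·(1,0) + (0,1)
step 1: (27, 2)  from 2·(13,1) + (1,0)
step 2: (67, 5)  from 2·(27,2) + (13,1)
step 3: (161, 12)  from 2·(67,5) + (27,2)
(x₁, y₁) = (161, 12);  161² − 180·12² = 1 ✓

161 12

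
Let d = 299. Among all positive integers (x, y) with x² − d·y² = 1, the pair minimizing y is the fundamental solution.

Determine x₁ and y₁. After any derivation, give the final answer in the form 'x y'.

415 24

√299 → a₀=17, period (3,2,3,34); ℓ=4 even so k=3
i=0: a=17 ⇒ p=17, q=1
…
i=2: a=2 ⇒ p=121, q=7
i=3: a=3 ⇒ p=415, q=24
fundamental: x₁=415, y₁=24  (since 172225 − 299·576 = 1)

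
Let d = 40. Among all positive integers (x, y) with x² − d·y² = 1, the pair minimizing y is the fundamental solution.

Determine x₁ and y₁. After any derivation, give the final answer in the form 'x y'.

d=40: √d = [6; 3,12] (ℓ=2, even), read p_1/q_1
a_0=6:  p_0=6·1+0=6,  q_0=6·0+1=1
a_1=3:  p_1=3·6+1=19,  q_1=3·1+0=3
→ (19, 3).  Check: 19²=361, 40·3²=360, difference 1.

19 3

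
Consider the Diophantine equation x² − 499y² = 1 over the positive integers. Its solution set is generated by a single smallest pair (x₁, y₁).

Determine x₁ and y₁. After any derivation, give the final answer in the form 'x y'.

4490 201

[22; 2,1,21,1,2,44] for √499; ℓ=6 ⇒ convergent index 5
i=0: a=22 ⇒ p=22, q=1
…
i=2: a=1 ⇒ p=67, q=3
i=3: a=21 ⇒ p=1452, q=65
i=4: a=1 ⇒ p=1519, q=68
i=5: a=2 ⇒ p=4490, q=201
fundamental: x₁=4490, y₁=201  (since 20160100 − 499·40401 = 1)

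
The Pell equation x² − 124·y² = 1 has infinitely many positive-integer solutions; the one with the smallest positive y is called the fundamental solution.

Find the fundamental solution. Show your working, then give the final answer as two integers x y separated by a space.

d=124: √d = [11; 7,2,1,1,1,…,2,7,22] (ℓ=16, even), read p_15/q_15
k=0  a_k=11  p_k/q_k = 11/1
k=1  a_k=7  p_k/q_k = 78/7
k=2  a_k=2  p_k/q_k = 167/15
k=3  a_k=1  p_k/q_k = 245/22
k=4  a_k=1  p_k/q_k = 412/37
k=5  a_k=1  p_k/q_k = 657/59
k=6  a_k=3  p_k/q_k = 2383/214
…
k=8  a_k=4  p_k/q_k = 14543/1306
…
k=10  a_k=3  p_k/q_k = 67292/6043
k=11  a_k=1  p_k/q_k = 84875/7622
k=12  a_k=1  p_k/q_k = 152167/13665
k=13  a_k=1  p_k/q_k = 237042/21287
k=14  a_k=2  p_k/q_k = 626251/56239
k=15  a_k=7  p_k/q_k = 4620799/414960
(x₁, y₁) = (4620799, 414960);  4620799² − 124·414960² = 1 ✓

4620799 414960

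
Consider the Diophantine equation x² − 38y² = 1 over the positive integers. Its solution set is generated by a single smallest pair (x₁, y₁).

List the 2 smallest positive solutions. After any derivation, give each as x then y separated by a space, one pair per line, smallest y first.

√38 → a₀=6, period (6,12); ℓ=2 even so k=1
step 0: (6, 1)  from 6·(1,0) + (0,1)
step 1: (37, 6)  from 6·(6,1) + (1,0)
fundamental: x₁=37, y₁=6  (since 1369 − 38·36 = 1)
n=2: (37,6)∘(37,6) = (37·37+38·6·6, 37·6+6·37) = (2737,444)

37 6
2737 444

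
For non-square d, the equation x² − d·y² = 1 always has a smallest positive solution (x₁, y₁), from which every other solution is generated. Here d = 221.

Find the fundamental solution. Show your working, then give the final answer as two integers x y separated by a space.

1665 112

√221 = [14; 1,6,2,6,1,28, …], period ℓ=6 (even) → k=5
a_0=14:  p_0=14·1+0=14,  q_0=14·0+1=1
a_1=1:  p_1=1·14+1=15,  q_1=1·1+0=1
a_2=6:  p_2=6·15+14=104,  q_2=6·1+1=7
a_3=2:  p_3=2·104+15=223,  q_3=2·7+1=15
a_4=6:  p_4=6·223+104=1442,  q_4=6·15+7=97
a_5=1:  p_5=1·1442+223=1665,  q_5=1·97+15=112
→ (1665, 112).  Check: 1665²=2772225, 221·112²=2772224, difference 1.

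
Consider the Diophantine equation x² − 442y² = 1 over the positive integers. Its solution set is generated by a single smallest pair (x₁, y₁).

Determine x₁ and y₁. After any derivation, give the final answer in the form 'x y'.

883 42

√442 → a₀=21, period (42); ℓ=1 odd so k=1
i=0: a=21 ⇒ p=21, q=1
i=1: a=42 ⇒ p=883, q=42
fundamental: x₁=883, y₁=42  (since 779689 − 442·1764 = 1)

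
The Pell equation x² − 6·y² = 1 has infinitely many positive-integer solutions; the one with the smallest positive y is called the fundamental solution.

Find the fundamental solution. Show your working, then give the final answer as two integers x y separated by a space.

5 2

√6 → a₀=2, period (2,4); ℓ=2 even so k=1
i=0: a=2 ⇒ p=2, q=1
i=1: a=2 ⇒ p=5, q=2
(x₁, y₁) = (5, 2);  5² − 6·2² = 1 ✓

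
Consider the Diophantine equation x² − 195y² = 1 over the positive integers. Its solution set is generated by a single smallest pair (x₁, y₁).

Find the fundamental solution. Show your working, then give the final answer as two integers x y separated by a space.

√195 → a₀=13, period (1,26); ℓ=2 even so k=1
k=0  a_k=13  p_k/q_k = 13/1
k=1  a_k=1  p_k/q_k = 14/1
fundamental: x₁=14, y₁=1  (since 196 − 195·1 = 1)

14 1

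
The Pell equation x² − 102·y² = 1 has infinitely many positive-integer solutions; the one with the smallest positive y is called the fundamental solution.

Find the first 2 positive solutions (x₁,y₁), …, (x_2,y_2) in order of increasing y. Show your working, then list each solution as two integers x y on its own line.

101 10
20401 2020

[10; 10,20] for √102; ℓ=2 ⇒ convergent index 1
a_0=10:  p_0=10·1+0=10,  q_0=10·0+1=1
a_1=10:  p_1=10·10+1=101,  q_1=10·1+0=10
→ (101, 10).  Check: 101²=10201, 102·10²=10200, difference 1.
(101+10√102)^2 = 20401 + 2020√102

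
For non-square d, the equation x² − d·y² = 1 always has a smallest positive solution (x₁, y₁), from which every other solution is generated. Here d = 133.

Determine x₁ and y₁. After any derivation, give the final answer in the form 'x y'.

2588599 224460

d=133: √d = [11; 1,1,7,5,1,…,1,1,22] (ℓ=16, even), read p_15/q_15
step 0: (11, 1)  from 11·(1,0) + (0,1)
step 1: (12, 1)  from 1·(11,1) + (1,0)
…
step 4: (888, 77)  from 5·(173,15) + (23,2)
step 5: (1061, 92)  from 1·(888,77) + (173,15)
step 6: (1949, 169)  from 1·(1061,92) + (888,77)
…
step 9: (10979, 952)  from 1·(7969,691) + (3010,261)
…
step 12: (168583, 14618)  from 5·(29927,2595) + (18948,1643)
step 13: (1210008, 104921)  from 7·(168583,14618) + (29927,2595)
step 14: (1378591, 119539)  from 1·(1210008,104921) + (168583,14618)
step 15: (2588599, 224460)  from 1·(1378591,119539) + (1210008,104921)
fundamental: x₁=2588599, y₁=224460  (since 6700844782801 − 133·50382291600 = 1)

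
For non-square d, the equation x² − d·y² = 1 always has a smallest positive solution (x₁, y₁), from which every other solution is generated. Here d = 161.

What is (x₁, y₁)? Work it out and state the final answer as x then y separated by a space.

√161 → a₀=12, period (1,2,4,1,2,1,4,2,1,24); ℓ=10 even so k=9
i=0: a=12 ⇒ p=12, q=1
i=1: a=1 ⇒ p=13, q=1
…
i=3: a=4 ⇒ p=165, q=13
…
i=5: a=2 ⇒ p=571, q=45
…
i=8: a=2 ⇒ p=8108, q=639
i=9: a=1 ⇒ p=11775, q=928
→ (11775, 928).  Check: 11775²=138650625, 161·928²=138650624, difference 1.

11775 928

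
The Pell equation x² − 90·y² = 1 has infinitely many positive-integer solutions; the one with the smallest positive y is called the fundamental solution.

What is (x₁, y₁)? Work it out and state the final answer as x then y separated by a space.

19 2

√90 = [9; 2,18, …], period ℓ=2 (even) → k=1
a_0=9:  p_0=9·1+0=9,  q_0=9·0+1=1
a_1=2:  p_1=2·9+1=19,  q_1=2·1+0=2
→ (19, 2).  Check: 19²=361, 90·2²=360, difference 1.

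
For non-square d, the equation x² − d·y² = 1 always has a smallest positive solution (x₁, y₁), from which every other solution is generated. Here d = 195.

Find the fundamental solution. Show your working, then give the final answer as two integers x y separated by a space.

14 1

[13; 1,26] for √195; ℓ=2 ⇒ convergent index 1
i=0: a=13 ⇒ p=13, q=1
i=1: a=1 ⇒ p=14, q=1
fundamental: x₁=14, y₁=1  (since 196 − 195·1 = 1)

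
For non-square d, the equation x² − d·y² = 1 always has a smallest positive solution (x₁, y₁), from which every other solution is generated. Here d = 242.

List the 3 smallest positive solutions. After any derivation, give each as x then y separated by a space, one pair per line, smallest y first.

19601 1260
768398401 49394520
30122754096401 1936363971780

√242 = [15; 1,1,3,1,14,1,3,1,1,30, …], period ℓ=10 (even) → k=9
k=0  a_k=15  p_k/q_k = 15/1
k=1  a_k=1  p_k/q_k = 16/1
k=2  a_k=1  p_k/q_k = 31/2
k=3  a_k=3  p_k/q_k = 109/7
…
k=5  a_k=14  p_k/q_k = 2069/133
k=6  a_k=1  p_k/q_k = 2209/142
k=7  a_k=3  p_k/q_k = 8696/559
k=8  a_k=1  p_k/q_k = 10905/701
k=9  a_k=1  p_k/q_k = 19601/1260
fundamental: x₁=19601, y₁=1260  (since 384199201 − 242·1587600 = 1)
k=2:  x_2 = 19601·19601+242·1260·1260 = 768398401,  y_2 = 19601·1260+1260·19601 = 49394520
k=3:  x_3 = 19601·768398401+242·1260·49394520 = 30122754096401,  y_3 = 19601·49394520+1260·768398401 = 1936363971780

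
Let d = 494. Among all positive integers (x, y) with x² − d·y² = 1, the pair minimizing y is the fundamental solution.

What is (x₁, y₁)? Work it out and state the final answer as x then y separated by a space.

73035 3286

d=494: √d = [22; 4,2,2,1,2,1,2,2,4,44] (ℓ=10, even), read p_9/q_9
k=0  a_k=22  p_k/q_k = 22/1
…
k=3  a_k=2  p_k/q_k = 489/22
k=4  a_k=1  p_k/q_k = 689/31
k=5  a_k=2  p_k/q_k = 1867/84
k=6  a_k=1  p_k/q_k = 2556/115
k=7  a_k=2  p_k/q_k = 6979/314
k=8  a_k=2  p_k/q_k = 16514/743
k=9  a_k=4  p_k/q_k = 73035/3286
→ (73035, 3286).  Check: 73035²=5334111225, 494·3286²=5334111224, difference 1.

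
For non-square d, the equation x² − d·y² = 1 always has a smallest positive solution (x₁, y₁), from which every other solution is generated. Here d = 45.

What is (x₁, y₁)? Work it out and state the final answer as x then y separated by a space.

161 24

√45 → a₀=6, period (1,2,2,2,1,12); ℓ=6 even so k=5
a_0=6:  p_0=6·1+0=6,  q_0=6·0+1=1
a_1=1:  p_1=1·6+1=7,  q_1=1·1+0=1
a_2=2:  p_2=2·7+6=20,  q_2=2·1+1=3
a_3=2:  p_3=2·20+7=47,  q_3=2·3+1=7
a_4=2:  p_4=2·47+20=114,  q_4=2·7+3=17
a_5=1:  p_5=1·114+47=161,  q_5=1·17+7=24
→ (161, 24).  Check: 161²=25921, 45·24²=25920, difference 1.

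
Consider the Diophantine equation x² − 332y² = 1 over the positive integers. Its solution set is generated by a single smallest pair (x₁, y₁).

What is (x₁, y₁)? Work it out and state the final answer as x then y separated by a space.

d=332: √d = [18; 4,1,1,8,1,1,4,36] (ℓ=8, even), read p_7/q_7
k=0  a_k=18  p_k/q_k = 18/1
…
k=2  a_k=1  p_k/q_k = 91/5
k=3  a_k=1  p_k/q_k = 164/9
k=4  a_k=8  p_k/q_k = 1403/77
k=5  a_k=1  p_k/q_k = 1567/86
k=6  a_k=1  p_k/q_k = 2970/163
k=7  a_k=4  p_k/q_k = 13447/738
(x₁, y₁) = (13447, 738);  13447² − 332·738² = 1 ✓

13447 738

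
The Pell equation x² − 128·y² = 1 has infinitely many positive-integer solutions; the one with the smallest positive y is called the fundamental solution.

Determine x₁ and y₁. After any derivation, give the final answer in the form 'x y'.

577 51

√128 → a₀=11, period (3,5,3,22); ℓ=4 even so k=3
a_0=11:  p_0=11·1+0=11,  q_0=11·0+1=1
a_1=3:  p_1=3·11+1=34,  q_1=3·1+0=3
a_2=5:  p_2=5·34+11=181,  q_2=5·3+1=16
a_3=3:  p_3=3·181+34=577,  q_3=3·16+3=51
fundamental: x₁=577, y₁=51  (since 332929 − 128·2601 = 1)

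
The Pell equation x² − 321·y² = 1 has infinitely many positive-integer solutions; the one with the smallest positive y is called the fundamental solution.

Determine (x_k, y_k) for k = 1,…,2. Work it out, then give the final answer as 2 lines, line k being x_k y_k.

√321 = [17; 1,10,1,34, …], period ℓ=4 (even) → k=3
a_0=17:  p_0=17·1+0=17,  q_0=17·0+1=1
…
a_2=10:  p_2=10·18+17=197,  q_2=10·1+1=11
a_3=1:  p_3=1·197+18=215,  q_3=1·11+1=12
→ (215, 12).  Check: 215²=46225, 321·12²=46224, difference 1.
n=2: (215,12)∘(215,12) = (215·215+321·12·12, 215·12+12·215) = (92449,5160)

215 12
92449 5160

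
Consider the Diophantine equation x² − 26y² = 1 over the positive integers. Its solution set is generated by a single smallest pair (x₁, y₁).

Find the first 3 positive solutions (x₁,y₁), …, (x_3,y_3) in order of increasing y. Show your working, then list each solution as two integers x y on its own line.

√26 = [5; 10, …], period ℓ=1 (odd) → k=1
k=0  a_k=5  p_k/q_k = 5/1
k=1  a_k=10  p_k/q_k = 51/10
→ (51, 10).  Check: 51²=2601, 26·10²=2600, difference 1.
k=2:  x_2 = 51·51+26·10·10 = 5201,  y_2 = 51·10+10·51 = 1020
k=3:  x_3 = 51·5201+26·10·1020 = 530451,  y_3 = 51·1020+10·5201 = 104030

51 10
5201 1020
530451 104030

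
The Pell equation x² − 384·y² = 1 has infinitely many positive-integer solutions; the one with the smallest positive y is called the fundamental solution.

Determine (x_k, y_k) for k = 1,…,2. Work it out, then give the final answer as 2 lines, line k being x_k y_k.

√384 → a₀=19, period (1,1,2,9,2,1,1,38); ℓ=8 even so k=7
a_0=19:  p_0=19·1+0=19,  q_0=19·0+1=1
…
a_3=2:  p_3=2·39+20=98,  q_3=2·2+1=5
…
a_6=1:  p_6=1·1940+921=2861,  q_6=1·99+47=146
a_7=1:  p_7=1·2861+1940=4801,  q_7=1·146+99=245
→ (4801, 245).  Check: 4801²=23049601, 384·245²=23049600, difference 1.
n=2: (4801,245)∘(4801,245) = (4801·4801+384·245·245, 4801·245+245·4801) = (46099201,2352490)

4801 245
46099201 2352490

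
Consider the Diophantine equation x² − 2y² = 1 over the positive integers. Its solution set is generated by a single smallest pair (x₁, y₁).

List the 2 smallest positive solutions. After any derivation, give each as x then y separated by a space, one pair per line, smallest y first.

√2 → a₀=1, period (2); ℓ=1 odd so k=1
i=0: a=1 ⇒ p=1, q=1
i=1: a=2 ⇒ p=3, q=2
fundamental: x₁=3, y₁=2  (since 9 − 2·4 = 1)
(x_2, y_2) = (3·3 + 2·2·2, 3·2 + 2·3) = (17, 12)

3 2
17 12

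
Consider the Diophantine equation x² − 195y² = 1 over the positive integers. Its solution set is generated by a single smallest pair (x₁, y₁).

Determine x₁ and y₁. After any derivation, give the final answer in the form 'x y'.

14 1

[13; 1,26] for √195; ℓ=2 ⇒ convergent index 1
k=0  a_k=13  p_k/q_k = 13/1
k=1  a_k=1  p_k/q_k = 14/1
fundamental: x₁=14, y₁=1  (since 196 − 195·1 = 1)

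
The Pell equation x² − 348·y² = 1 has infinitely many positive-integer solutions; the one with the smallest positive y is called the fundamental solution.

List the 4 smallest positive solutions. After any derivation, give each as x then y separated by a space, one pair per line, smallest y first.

1567 84
4910977 263256
15391000351 825044220
48235390189057 2585688322224

[18; 1,1,1,8,1,1,1,36] for √348; ℓ=8 ⇒ convergent index 7
i=0: a=18 ⇒ p=18, q=1
i=1: a=1 ⇒ p=19, q=1
…
i=3: a=1 ⇒ p=56, q=3
i=4: a=8 ⇒ p=485, q=26
i=5: a=1 ⇒ p=541, q=29
i=6: a=1 ⇒ p=1026, q=55
i=7: a=1 ⇒ p=1567, q=84
→ (1567, 84).  Check: 1567²=2455489, 348·84²=2455488, difference 1.
(x_2, y_2) = (1567·1567 + 348·84·84, 1567·84 + 84·1567) = (4910977, 263256)
(x_3, y_3) = (1567·4910977 + 348·84·263256, 1567·263256 + 84·4910977) = (15391000351, 825044220)
(x_4, y_4) = (1567·15391000351 + 348·84·825044220, 1567·825044220 + 84·15391000351) = (48235390189057, 2585688322224)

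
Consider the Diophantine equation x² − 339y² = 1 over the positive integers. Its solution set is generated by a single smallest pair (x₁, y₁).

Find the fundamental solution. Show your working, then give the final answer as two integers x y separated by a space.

√339 → a₀=18, period (2,2,2,1,17,1,2,2,2,36); ℓ=10 even so k=9
step 0: (18, 1)  from 18·(1,0) + (0,1)
step 1: (37, 2)  from 2·(18,1) + (1,0)
step 2: (92, 5)  from 2·(37,2) + (18,1)
step 3: (221, 12)  from 2·(92,5) + (37,2)
step 4: (313, 17)  from 1·(221,12) + (92,5)
step 5: (5542, 301)  from 17·(313,17) + (221,12)
…
step 7: (17252, 937)  from 2·(5855,318) + (5542,301)
step 8: (40359, 2192)  from 2·(17252,937) + (5855,318)
step 9: (97970, 5321)  from 2·(40359,2192) + (17252,937)
(x₁, y₁) = (97970, 5321);  97970² − 339·5321² = 1 ✓

97970 5321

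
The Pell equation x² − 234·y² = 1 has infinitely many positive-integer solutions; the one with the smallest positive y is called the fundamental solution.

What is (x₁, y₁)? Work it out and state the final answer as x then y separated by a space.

5201 340

d=234: √d = [15; 3,2,1,2,1,2,3,30] (ℓ=8, even), read p_7/q_7
i=0: a=15 ⇒ p=15, q=1
…
i=2: a=2 ⇒ p=107, q=7
i=3: a=1 ⇒ p=153, q=10
…
i=6: a=2 ⇒ p=1545, q=101
i=7: a=3 ⇒ p=5201, q=340
fundamental: x₁=5201, y₁=340  (since 27050401 − 234·115600 = 1)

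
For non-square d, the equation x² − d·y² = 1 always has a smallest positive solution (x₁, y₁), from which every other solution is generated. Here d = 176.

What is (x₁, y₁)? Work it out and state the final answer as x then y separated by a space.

199 15

d=176: √d = [13; 3,1,3,26] (ℓ=4, even), read p_3/q_3
i=0: a=13 ⇒ p=13, q=1
i=1: a=3 ⇒ p=40, q=3
i=2: a=1 ⇒ p=53, q=4
i=3: a=3 ⇒ p=199, q=15
fundamental: x₁=199, y₁=15  (since 39601 − 176·225 = 1)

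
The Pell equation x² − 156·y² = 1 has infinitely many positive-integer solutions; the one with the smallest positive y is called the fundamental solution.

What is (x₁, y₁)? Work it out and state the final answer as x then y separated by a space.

√156 = [12; 2,24, …], period ℓ=2 (even) → k=1
k=0  a_k=12  p_k/q_k = 12/1
k=1  a_k=2  p_k/q_k = 25/2
fundamental: x₁=25, y₁=2  (since 625 − 156·4 = 1)

25 2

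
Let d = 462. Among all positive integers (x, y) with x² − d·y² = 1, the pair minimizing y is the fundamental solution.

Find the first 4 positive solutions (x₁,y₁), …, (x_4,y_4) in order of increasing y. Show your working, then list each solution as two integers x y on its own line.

43 2
3697 172
317899 14790
27335617 1271768

√462 → a₀=21, period (2,42); ℓ=2 even so k=1
i=0: a=21 ⇒ p=21, q=1
i=1: a=2 ⇒ p=43, q=2
fundamental: x₁=43, y₁=2  (since 1849 − 462·4 = 1)
(x_2, y_2) = (43·43 + 462·2·2, 43·2 + 2·43) = (3697, 172)
(x_3, y_3) = (43·3697 + 462·2·172, 43·172 + 2·3697) = (317899, 14790)
(x_4, y_4) = (43·317899 + 462·2·14790, 43·14790 + 2·317899) = (27335617, 1271768)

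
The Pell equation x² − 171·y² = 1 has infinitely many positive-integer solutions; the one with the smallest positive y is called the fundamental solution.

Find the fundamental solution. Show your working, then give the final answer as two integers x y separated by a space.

d=171: √d = [13; 13,26] (ℓ=2, even), read p_1/q_1
k=0  a_k=13  p_k/q_k = 13/1
k=1  a_k=13  p_k/q_k = 170/13
→ (170, 13).  Check: 170²=28900, 171·13²=28899, difference 1.

170 13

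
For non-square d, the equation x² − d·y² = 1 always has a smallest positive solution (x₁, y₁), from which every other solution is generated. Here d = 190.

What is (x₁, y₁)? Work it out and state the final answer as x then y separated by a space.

52021 3774

d=190: √d = [13; 1,3,1,1,1,…,3,1,26] (ℓ=14, even), read p_13/q_13
step 0: (13, 1)  from 13·(1,0) + (0,1)
…
step 2: (55, 4)  from 3·(14,1) + (13,1)
step 3: (69, 5)  from 1·(55,4) + (14,1)
step 4: (124, 9)  from 1·(69,5) + (55,4)
…
step 11: (11234, 815)  from 1·(7085,514) + (4149,301)
step 12: (40787, 2959)  from 3·(11234,815) + (7085,514)
step 13: (52021, 3774)  from 1·(40787,2959) + (11234,815)
fundamental: x₁=52021, y₁=3774  (since 2706184441 − 190·14243076 = 1)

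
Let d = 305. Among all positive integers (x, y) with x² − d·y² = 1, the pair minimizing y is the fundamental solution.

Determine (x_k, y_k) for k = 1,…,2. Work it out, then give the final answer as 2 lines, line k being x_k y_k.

489 28
478241 27384

d=305: √d = [17; 2,6,2,34] (ℓ=4, even), read p_3/q_3
a_0=17:  p_0=17·1+0=17,  q_0=17·0+1=1
…
a_2=6:  p_2=6·35+17=227,  q_2=6·2+1=13
a_3=2:  p_3=2·227+35=489,  q_3=2·13+2=28
→ (489, 28).  Check: 489²=239121, 305·28²=239120, difference 1.
n=2: (489,28)∘(489,28) = (489·489+305·28·28, 489·28+28·489) = (478241,27384)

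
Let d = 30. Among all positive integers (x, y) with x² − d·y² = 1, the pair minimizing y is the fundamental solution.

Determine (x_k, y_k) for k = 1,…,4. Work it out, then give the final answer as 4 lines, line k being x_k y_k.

11 2
241 44
5291 966
116161 21208

√30 → a₀=5, period (2,10); ℓ=2 even so k=1
a_0=5:  p_0=5·1+0=5,  q_0=5·0+1=1
a_1=2:  p_1=2·5+1=11,  q_1=2·1+0=2
(x₁, y₁) = (11, 2);  11² − 30·2² = 1 ✓
(11+2√30)^2 = 241 + 44√30
(11+2√30)^3 = 5291 + 966√30
(11+2√30)^4 = 116161 + 21208√30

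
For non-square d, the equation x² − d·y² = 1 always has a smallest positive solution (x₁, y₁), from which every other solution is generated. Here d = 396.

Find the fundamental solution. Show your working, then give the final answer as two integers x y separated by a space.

d=396: √d = [19; 1,8,1,38] (ℓ=4, even), read p_3/q_3
k=0  a_k=19  p_k/q_k = 19/1
…
k=2  a_k=8  p_k/q_k = 179/9
k=3  a_k=1  p_k/q_k = 199/10
(x₁, y₁) = (199, 10);  199² − 396·10² = 1 ✓

199 10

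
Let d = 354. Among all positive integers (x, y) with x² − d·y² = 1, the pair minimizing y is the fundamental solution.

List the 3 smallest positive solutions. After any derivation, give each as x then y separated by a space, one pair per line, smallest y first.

258065 13716
133195088449 7079239080
68745981000924305 3653807666346684

√354 = [18; 1,4,2,2,18,2,2,4,1,36, …], period ℓ=10 (even) → k=9
i=0: a=18 ⇒ p=18, q=1
…
i=2: a=4 ⇒ p=94, q=5
i=3: a=2 ⇒ p=207, q=11
i=4: a=2 ⇒ p=508, q=27
i=5: a=18 ⇒ p=9351, q=497
…
i=7: a=2 ⇒ p=47771, q=2539
i=8: a=4 ⇒ p=210294, q=11177
i=9: a=1 ⇒ p=258065, q=13716
(x₁, y₁) = (258065, 13716);  258065² − 354·13716² = 1 ✓
(x_2, y_2) = (258065·258065 + 354·13716·13716, 258065·13716 + 13716·258065) = (133195088449, 7079239080)
(x_3, y_3) = (258065·133195088449 + 354·13716·7079239080, 258065·7079239080 + 13716·133195088449) = (68745981000924305, 3653807666346684)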